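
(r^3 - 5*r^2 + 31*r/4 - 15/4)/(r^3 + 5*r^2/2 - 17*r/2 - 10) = (2*r^2 - 5*r + 3)/(2*(r^2 + 5*r + 4))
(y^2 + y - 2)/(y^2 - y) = (y + 2)/y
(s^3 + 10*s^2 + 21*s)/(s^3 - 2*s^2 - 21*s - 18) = s*(s + 7)/(s^2 - 5*s - 6)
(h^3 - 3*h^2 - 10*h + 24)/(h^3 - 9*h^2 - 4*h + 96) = (h - 2)/(h - 8)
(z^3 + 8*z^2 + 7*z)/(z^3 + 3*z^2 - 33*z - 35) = z/(z - 5)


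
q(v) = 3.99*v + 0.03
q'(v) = 3.99000000000000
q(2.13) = 8.53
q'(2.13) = 3.99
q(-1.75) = -6.95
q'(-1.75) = 3.99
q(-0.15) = -0.57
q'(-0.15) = 3.99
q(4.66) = 18.62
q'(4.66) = 3.99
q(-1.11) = -4.40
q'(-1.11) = 3.99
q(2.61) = 10.44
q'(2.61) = 3.99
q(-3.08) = -12.26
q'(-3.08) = 3.99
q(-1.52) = -6.03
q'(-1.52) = 3.99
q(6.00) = 23.97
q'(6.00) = 3.99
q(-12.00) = -47.85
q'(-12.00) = 3.99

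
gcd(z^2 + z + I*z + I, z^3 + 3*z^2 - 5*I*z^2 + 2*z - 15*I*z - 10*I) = z + 1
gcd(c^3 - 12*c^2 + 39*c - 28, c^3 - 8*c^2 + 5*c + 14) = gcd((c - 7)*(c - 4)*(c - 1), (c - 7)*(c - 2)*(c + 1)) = c - 7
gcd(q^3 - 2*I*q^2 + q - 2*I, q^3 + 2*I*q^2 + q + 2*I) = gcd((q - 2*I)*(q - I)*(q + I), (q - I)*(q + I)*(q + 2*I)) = q^2 + 1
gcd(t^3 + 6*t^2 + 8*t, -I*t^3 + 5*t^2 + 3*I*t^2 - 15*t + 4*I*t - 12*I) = 1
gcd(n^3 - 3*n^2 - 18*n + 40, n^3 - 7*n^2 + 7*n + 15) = n - 5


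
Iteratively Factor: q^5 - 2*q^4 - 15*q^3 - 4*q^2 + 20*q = (q - 1)*(q^4 - q^3 - 16*q^2 - 20*q) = (q - 5)*(q - 1)*(q^3 + 4*q^2 + 4*q) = q*(q - 5)*(q - 1)*(q^2 + 4*q + 4) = q*(q - 5)*(q - 1)*(q + 2)*(q + 2)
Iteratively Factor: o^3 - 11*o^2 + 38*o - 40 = (o - 2)*(o^2 - 9*o + 20) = (o - 5)*(o - 2)*(o - 4)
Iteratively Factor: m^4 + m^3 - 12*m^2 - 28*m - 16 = (m + 2)*(m^3 - m^2 - 10*m - 8) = (m + 1)*(m + 2)*(m^2 - 2*m - 8) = (m + 1)*(m + 2)^2*(m - 4)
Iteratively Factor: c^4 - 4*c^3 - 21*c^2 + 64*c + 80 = (c + 4)*(c^3 - 8*c^2 + 11*c + 20) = (c - 4)*(c + 4)*(c^2 - 4*c - 5) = (c - 4)*(c + 1)*(c + 4)*(c - 5)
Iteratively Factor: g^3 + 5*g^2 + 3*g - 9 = (g + 3)*(g^2 + 2*g - 3) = (g + 3)^2*(g - 1)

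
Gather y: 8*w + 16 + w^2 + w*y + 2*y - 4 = w^2 + 8*w + y*(w + 2) + 12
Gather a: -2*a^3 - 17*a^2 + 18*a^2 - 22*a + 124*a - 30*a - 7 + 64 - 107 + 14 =-2*a^3 + a^2 + 72*a - 36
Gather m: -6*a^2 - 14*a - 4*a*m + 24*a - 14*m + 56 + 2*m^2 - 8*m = -6*a^2 + 10*a + 2*m^2 + m*(-4*a - 22) + 56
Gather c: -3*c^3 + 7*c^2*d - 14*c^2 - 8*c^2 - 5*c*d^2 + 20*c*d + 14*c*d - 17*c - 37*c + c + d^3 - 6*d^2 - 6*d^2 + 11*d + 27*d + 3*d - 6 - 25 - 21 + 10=-3*c^3 + c^2*(7*d - 22) + c*(-5*d^2 + 34*d - 53) + d^3 - 12*d^2 + 41*d - 42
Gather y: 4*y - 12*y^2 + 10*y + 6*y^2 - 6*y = -6*y^2 + 8*y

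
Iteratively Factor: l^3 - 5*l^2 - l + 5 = (l - 5)*(l^2 - 1) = (l - 5)*(l - 1)*(l + 1)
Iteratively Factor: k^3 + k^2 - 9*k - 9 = (k + 1)*(k^2 - 9) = (k - 3)*(k + 1)*(k + 3)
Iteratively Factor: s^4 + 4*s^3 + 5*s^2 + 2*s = (s + 1)*(s^3 + 3*s^2 + 2*s) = s*(s + 1)*(s^2 + 3*s + 2) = s*(s + 1)^2*(s + 2)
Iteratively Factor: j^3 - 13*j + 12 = (j - 1)*(j^2 + j - 12) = (j - 3)*(j - 1)*(j + 4)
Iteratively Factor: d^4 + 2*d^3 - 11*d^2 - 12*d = (d + 4)*(d^3 - 2*d^2 - 3*d) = (d + 1)*(d + 4)*(d^2 - 3*d) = (d - 3)*(d + 1)*(d + 4)*(d)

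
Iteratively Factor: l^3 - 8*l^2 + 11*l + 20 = (l + 1)*(l^2 - 9*l + 20) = (l - 5)*(l + 1)*(l - 4)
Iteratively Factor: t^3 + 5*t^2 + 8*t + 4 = (t + 2)*(t^2 + 3*t + 2) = (t + 2)^2*(t + 1)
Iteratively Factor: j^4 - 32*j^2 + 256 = (j - 4)*(j^3 + 4*j^2 - 16*j - 64) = (j - 4)^2*(j^2 + 8*j + 16) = (j - 4)^2*(j + 4)*(j + 4)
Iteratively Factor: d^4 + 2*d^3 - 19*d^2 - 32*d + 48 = (d - 4)*(d^3 + 6*d^2 + 5*d - 12) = (d - 4)*(d - 1)*(d^2 + 7*d + 12) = (d - 4)*(d - 1)*(d + 3)*(d + 4)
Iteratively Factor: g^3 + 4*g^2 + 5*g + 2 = (g + 1)*(g^2 + 3*g + 2) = (g + 1)*(g + 2)*(g + 1)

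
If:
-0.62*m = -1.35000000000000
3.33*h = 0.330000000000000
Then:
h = 0.10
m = 2.18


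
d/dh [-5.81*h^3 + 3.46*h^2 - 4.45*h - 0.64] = -17.43*h^2 + 6.92*h - 4.45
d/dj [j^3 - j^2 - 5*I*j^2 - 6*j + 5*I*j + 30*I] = 3*j^2 - 2*j - 10*I*j - 6 + 5*I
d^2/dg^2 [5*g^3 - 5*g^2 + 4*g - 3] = 30*g - 10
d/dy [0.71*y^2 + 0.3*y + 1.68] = 1.42*y + 0.3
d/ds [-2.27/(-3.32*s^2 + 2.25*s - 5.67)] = (5.1075 - 15.0728*s)/(3.32*s^2 - 2.25*s + 5.67)^2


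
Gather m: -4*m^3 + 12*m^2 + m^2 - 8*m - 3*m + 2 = -4*m^3 + 13*m^2 - 11*m + 2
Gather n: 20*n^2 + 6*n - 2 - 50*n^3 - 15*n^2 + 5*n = -50*n^3 + 5*n^2 + 11*n - 2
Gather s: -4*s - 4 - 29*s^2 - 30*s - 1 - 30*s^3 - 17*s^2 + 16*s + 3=-30*s^3 - 46*s^2 - 18*s - 2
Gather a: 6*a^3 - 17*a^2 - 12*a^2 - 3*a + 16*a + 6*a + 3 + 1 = 6*a^3 - 29*a^2 + 19*a + 4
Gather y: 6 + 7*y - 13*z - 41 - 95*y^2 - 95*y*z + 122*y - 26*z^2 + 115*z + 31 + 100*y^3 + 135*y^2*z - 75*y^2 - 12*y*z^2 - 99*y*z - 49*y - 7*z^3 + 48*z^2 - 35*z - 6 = 100*y^3 + y^2*(135*z - 170) + y*(-12*z^2 - 194*z + 80) - 7*z^3 + 22*z^2 + 67*z - 10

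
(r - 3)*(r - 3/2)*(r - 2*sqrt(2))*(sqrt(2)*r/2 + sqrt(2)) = sqrt(2)*r^4/2 - 2*r^3 - 5*sqrt(2)*r^3/4 - 9*sqrt(2)*r^2/4 + 5*r^2 + 9*sqrt(2)*r/2 + 9*r - 18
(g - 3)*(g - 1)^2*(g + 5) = g^4 - 18*g^2 + 32*g - 15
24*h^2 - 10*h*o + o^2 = (-6*h + o)*(-4*h + o)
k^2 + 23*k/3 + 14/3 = (k + 2/3)*(k + 7)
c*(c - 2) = c^2 - 2*c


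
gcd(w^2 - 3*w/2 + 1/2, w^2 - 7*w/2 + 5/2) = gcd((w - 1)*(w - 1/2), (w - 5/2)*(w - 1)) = w - 1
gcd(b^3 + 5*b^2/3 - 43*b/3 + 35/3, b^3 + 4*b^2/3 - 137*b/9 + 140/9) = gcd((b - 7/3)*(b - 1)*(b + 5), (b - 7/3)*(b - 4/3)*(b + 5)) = b^2 + 8*b/3 - 35/3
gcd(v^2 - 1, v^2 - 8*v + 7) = v - 1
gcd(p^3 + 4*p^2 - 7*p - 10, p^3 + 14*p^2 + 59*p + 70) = p + 5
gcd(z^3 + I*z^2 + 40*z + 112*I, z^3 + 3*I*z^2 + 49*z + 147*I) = z - 7*I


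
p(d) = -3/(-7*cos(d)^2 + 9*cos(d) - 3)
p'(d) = -3*(-14*sin(d)*cos(d) + 9*sin(d))/(-7*cos(d)^2 + 9*cos(d) - 3)^2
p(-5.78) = 6.15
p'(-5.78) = 19.85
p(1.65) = 0.80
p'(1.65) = -2.14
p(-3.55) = 0.17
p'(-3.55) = -0.09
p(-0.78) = 21.50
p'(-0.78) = -103.20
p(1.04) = 12.61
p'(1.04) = -87.50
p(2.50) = 0.20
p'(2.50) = -0.17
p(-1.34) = 2.29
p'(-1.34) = 9.90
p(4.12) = 0.29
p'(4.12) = 0.40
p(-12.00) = 7.69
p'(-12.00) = 29.79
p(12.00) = 7.69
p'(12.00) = -29.79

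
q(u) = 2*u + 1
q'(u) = 2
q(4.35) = 9.70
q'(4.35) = 2.00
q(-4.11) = -7.22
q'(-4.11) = 2.00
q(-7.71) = -14.42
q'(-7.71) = 2.00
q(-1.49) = -1.98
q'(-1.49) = 2.00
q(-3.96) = -6.92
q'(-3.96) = 2.00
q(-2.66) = -4.32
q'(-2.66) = 2.00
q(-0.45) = 0.10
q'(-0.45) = 2.00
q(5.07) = 11.14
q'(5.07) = 2.00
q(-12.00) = -23.00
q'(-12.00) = 2.00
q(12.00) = 25.00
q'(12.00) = 2.00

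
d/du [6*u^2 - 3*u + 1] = 12*u - 3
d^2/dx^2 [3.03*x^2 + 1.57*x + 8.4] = 6.06000000000000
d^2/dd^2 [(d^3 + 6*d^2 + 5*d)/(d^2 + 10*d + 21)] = 24*(2*d^3 + 21*d^2 + 84*d + 133)/(d^6 + 30*d^5 + 363*d^4 + 2260*d^3 + 7623*d^2 + 13230*d + 9261)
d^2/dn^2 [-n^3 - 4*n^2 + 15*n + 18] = -6*n - 8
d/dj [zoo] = 0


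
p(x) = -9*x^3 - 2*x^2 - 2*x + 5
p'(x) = -27*x^2 - 4*x - 2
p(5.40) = -1481.30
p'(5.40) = -810.92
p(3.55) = -429.95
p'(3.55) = -356.47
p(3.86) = -550.13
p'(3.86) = -419.73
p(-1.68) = 45.39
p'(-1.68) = -71.48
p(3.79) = -521.27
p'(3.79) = -404.99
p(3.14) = -299.63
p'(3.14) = -280.77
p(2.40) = -135.74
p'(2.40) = -167.12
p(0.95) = -6.42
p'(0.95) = -30.17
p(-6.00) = 1889.00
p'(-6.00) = -950.00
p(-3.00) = 236.00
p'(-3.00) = -233.00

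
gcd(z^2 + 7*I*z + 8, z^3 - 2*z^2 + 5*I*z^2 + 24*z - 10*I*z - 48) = z + 8*I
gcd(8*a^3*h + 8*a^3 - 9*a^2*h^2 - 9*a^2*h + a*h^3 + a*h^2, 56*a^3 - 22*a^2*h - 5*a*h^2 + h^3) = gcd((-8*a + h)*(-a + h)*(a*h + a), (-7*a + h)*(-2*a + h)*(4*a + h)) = 1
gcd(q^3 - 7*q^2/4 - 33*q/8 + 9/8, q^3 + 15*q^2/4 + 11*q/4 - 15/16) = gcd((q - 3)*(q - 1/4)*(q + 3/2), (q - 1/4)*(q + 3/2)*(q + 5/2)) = q^2 + 5*q/4 - 3/8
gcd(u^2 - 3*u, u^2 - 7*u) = u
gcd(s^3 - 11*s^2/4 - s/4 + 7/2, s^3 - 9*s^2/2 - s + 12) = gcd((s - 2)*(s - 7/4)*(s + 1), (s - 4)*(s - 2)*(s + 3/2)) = s - 2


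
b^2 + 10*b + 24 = (b + 4)*(b + 6)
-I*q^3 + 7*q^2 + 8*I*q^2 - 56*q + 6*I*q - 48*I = (q - 8)*(q + 6*I)*(-I*q + 1)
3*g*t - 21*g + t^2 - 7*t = (3*g + t)*(t - 7)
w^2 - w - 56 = (w - 8)*(w + 7)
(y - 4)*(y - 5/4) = y^2 - 21*y/4 + 5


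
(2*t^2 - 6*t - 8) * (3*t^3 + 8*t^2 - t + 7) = 6*t^5 - 2*t^4 - 74*t^3 - 44*t^2 - 34*t - 56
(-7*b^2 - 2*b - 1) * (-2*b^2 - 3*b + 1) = 14*b^4 + 25*b^3 + b^2 + b - 1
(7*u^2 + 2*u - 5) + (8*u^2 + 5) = 15*u^2 + 2*u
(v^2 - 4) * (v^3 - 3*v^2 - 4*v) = v^5 - 3*v^4 - 8*v^3 + 12*v^2 + 16*v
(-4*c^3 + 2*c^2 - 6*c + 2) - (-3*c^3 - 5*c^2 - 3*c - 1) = -c^3 + 7*c^2 - 3*c + 3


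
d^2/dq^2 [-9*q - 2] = 0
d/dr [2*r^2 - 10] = 4*r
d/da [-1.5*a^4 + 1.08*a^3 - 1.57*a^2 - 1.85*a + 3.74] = -6.0*a^3 + 3.24*a^2 - 3.14*a - 1.85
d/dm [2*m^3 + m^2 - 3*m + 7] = 6*m^2 + 2*m - 3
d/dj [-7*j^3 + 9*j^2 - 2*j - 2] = -21*j^2 + 18*j - 2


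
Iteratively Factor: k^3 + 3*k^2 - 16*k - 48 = (k + 4)*(k^2 - k - 12) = (k - 4)*(k + 4)*(k + 3)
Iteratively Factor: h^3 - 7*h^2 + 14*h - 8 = (h - 2)*(h^2 - 5*h + 4) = (h - 4)*(h - 2)*(h - 1)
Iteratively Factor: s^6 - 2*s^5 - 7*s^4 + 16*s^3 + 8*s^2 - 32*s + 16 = (s + 2)*(s^5 - 4*s^4 + s^3 + 14*s^2 - 20*s + 8) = (s + 2)^2*(s^4 - 6*s^3 + 13*s^2 - 12*s + 4) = (s - 2)*(s + 2)^2*(s^3 - 4*s^2 + 5*s - 2) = (s - 2)^2*(s + 2)^2*(s^2 - 2*s + 1) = (s - 2)^2*(s - 1)*(s + 2)^2*(s - 1)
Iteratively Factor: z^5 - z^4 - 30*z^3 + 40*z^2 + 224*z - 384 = (z - 3)*(z^4 + 2*z^3 - 24*z^2 - 32*z + 128) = (z - 3)*(z + 4)*(z^3 - 2*z^2 - 16*z + 32) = (z - 4)*(z - 3)*(z + 4)*(z^2 + 2*z - 8) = (z - 4)*(z - 3)*(z - 2)*(z + 4)*(z + 4)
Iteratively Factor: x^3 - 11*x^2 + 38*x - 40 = (x - 2)*(x^2 - 9*x + 20) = (x - 5)*(x - 2)*(x - 4)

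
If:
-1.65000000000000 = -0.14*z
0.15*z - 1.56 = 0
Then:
No Solution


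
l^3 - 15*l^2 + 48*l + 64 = (l - 8)^2*(l + 1)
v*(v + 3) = v^2 + 3*v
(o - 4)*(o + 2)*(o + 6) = o^3 + 4*o^2 - 20*o - 48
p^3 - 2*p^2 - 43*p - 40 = (p - 8)*(p + 1)*(p + 5)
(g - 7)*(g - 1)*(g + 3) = g^3 - 5*g^2 - 17*g + 21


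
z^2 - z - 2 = (z - 2)*(z + 1)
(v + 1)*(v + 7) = v^2 + 8*v + 7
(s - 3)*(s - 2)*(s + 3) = s^3 - 2*s^2 - 9*s + 18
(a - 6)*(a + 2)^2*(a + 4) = a^4 + 2*a^3 - 28*a^2 - 104*a - 96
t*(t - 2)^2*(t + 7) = t^4 + 3*t^3 - 24*t^2 + 28*t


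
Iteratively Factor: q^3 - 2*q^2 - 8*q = (q)*(q^2 - 2*q - 8) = q*(q - 4)*(q + 2)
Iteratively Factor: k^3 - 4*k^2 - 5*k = (k + 1)*(k^2 - 5*k) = (k - 5)*(k + 1)*(k)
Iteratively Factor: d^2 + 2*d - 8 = (d + 4)*(d - 2)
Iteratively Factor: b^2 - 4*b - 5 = (b + 1)*(b - 5)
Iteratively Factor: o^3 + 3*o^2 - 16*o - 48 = (o + 3)*(o^2 - 16) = (o + 3)*(o + 4)*(o - 4)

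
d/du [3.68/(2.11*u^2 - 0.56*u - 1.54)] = (2.0608 - 15.5296*u)/(-2.11*u^2 + 0.56*u + 1.54)^2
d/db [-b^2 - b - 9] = -2*b - 1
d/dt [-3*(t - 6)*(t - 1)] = 21 - 6*t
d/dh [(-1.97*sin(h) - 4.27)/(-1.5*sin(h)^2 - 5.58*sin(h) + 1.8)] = (-12.81*sin(h) + 1.4775*cos(2*h) - 28.8501)*cos(h)/(1.5*sin(h)^2 + 5.58*sin(h) - 1.8)^2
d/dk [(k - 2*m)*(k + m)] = 2*k - m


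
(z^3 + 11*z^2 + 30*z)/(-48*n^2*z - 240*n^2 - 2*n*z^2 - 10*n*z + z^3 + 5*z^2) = z*(z + 6)/(-48*n^2 - 2*n*z + z^2)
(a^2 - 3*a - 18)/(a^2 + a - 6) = (a - 6)/(a - 2)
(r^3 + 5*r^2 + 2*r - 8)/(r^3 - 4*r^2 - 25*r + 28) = (r + 2)/(r - 7)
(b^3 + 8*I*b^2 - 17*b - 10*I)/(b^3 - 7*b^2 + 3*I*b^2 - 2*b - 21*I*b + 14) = (b + 5*I)/(b - 7)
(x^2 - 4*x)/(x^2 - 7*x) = (x - 4)/(x - 7)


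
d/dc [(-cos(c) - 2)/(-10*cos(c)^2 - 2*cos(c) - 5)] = (10*cos(c)^2 + 40*cos(c) - 1)*sin(c)/(-10*sin(c)^2 + 2*cos(c) + 15)^2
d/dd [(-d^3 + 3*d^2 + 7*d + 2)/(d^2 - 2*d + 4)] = (-d^4 + 4*d^3 - 25*d^2 + 20*d + 32)/(d^4 - 4*d^3 + 12*d^2 - 16*d + 16)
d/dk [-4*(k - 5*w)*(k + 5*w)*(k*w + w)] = 4*w*(-3*k^2 - 2*k + 25*w^2)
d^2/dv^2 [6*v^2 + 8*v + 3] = 12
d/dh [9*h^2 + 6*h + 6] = 18*h + 6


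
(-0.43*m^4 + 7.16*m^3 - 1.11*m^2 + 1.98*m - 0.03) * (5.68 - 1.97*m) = 0.8471*m^5 - 16.5476*m^4 + 42.8555*m^3 - 10.2054*m^2 + 11.3055*m - 0.1704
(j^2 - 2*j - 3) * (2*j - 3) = 2*j^3 - 7*j^2 + 9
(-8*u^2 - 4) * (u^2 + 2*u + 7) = -8*u^4 - 16*u^3 - 60*u^2 - 8*u - 28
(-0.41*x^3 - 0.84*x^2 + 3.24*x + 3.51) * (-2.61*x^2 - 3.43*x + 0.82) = 1.0701*x^5 + 3.5987*x^4 - 5.9114*x^3 - 20.9631*x^2 - 9.3825*x + 2.8782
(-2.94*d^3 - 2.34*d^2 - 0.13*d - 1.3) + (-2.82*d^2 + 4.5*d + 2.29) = -2.94*d^3 - 5.16*d^2 + 4.37*d + 0.99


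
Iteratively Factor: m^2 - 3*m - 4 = (m - 4)*(m + 1)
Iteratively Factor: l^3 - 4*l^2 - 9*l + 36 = (l + 3)*(l^2 - 7*l + 12) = (l - 3)*(l + 3)*(l - 4)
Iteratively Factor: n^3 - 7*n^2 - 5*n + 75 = (n - 5)*(n^2 - 2*n - 15) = (n - 5)^2*(n + 3)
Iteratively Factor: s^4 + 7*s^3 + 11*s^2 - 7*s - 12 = (s + 3)*(s^3 + 4*s^2 - s - 4) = (s + 1)*(s + 3)*(s^2 + 3*s - 4) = (s + 1)*(s + 3)*(s + 4)*(s - 1)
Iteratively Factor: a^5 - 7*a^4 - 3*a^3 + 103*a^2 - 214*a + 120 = (a + 4)*(a^4 - 11*a^3 + 41*a^2 - 61*a + 30) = (a - 1)*(a + 4)*(a^3 - 10*a^2 + 31*a - 30) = (a - 3)*(a - 1)*(a + 4)*(a^2 - 7*a + 10) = (a - 5)*(a - 3)*(a - 1)*(a + 4)*(a - 2)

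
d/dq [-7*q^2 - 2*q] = -14*q - 2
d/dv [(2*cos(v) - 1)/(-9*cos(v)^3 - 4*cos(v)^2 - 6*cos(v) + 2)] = 16*(-36*cos(v)^3 + 19*cos(v)^2 + 8*cos(v) + 2)*sin(v)/(51*cos(v) + 8*cos(2*v) + 9*cos(3*v))^2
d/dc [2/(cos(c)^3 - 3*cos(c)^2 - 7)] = 6*(cos(c) - 2)*sin(c)*cos(c)/(-cos(c)^3 + 3*cos(c)^2 + 7)^2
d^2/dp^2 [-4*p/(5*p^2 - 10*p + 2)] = 40*(-20*p*(p - 1)^2 + (3*p - 2)*(5*p^2 - 10*p + 2))/(5*p^2 - 10*p + 2)^3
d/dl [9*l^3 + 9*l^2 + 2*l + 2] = 27*l^2 + 18*l + 2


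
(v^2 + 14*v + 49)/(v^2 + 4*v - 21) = (v + 7)/(v - 3)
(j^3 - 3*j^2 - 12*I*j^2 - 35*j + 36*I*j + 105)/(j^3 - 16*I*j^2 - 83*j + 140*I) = (j - 3)/(j - 4*I)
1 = 1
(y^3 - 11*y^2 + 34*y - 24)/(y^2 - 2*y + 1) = (y^2 - 10*y + 24)/(y - 1)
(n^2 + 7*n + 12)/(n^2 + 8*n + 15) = (n + 4)/(n + 5)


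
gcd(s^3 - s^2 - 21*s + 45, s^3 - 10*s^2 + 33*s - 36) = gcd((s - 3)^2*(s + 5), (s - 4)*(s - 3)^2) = s^2 - 6*s + 9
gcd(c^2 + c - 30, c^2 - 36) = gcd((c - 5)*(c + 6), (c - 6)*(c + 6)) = c + 6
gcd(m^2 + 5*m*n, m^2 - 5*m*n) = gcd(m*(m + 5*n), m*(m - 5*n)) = m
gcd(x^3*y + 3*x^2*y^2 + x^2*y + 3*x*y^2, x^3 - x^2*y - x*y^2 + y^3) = 1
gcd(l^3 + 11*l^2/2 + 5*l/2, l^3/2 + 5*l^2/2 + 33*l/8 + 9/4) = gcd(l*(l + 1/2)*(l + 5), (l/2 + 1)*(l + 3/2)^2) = 1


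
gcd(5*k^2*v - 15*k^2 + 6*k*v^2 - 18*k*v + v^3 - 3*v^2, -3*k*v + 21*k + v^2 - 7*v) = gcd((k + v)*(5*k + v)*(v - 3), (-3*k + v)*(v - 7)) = 1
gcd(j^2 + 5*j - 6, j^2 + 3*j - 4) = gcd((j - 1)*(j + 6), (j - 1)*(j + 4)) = j - 1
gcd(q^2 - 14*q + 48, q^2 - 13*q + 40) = q - 8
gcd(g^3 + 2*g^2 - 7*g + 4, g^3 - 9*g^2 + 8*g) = g - 1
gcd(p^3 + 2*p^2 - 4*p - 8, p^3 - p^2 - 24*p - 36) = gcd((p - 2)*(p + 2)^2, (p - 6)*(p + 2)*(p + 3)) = p + 2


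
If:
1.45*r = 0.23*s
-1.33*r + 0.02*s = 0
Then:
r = 0.00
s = 0.00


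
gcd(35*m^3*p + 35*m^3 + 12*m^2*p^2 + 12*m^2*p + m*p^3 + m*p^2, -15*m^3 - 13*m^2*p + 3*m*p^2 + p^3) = 5*m + p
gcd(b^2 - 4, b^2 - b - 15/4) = 1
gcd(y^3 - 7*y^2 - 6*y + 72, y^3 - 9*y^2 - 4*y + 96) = y^2 - y - 12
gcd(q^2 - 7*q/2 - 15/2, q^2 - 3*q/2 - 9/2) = q + 3/2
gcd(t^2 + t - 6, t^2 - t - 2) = t - 2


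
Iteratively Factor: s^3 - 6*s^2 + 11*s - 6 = (s - 2)*(s^2 - 4*s + 3) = (s - 3)*(s - 2)*(s - 1)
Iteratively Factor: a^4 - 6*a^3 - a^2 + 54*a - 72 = (a + 3)*(a^3 - 9*a^2 + 26*a - 24) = (a - 3)*(a + 3)*(a^2 - 6*a + 8) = (a - 3)*(a - 2)*(a + 3)*(a - 4)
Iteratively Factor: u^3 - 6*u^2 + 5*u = (u - 5)*(u^2 - u) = u*(u - 5)*(u - 1)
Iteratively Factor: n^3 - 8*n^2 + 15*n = (n)*(n^2 - 8*n + 15) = n*(n - 5)*(n - 3)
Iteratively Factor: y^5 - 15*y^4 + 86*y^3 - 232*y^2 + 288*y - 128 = (y - 1)*(y^4 - 14*y^3 + 72*y^2 - 160*y + 128) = (y - 2)*(y - 1)*(y^3 - 12*y^2 + 48*y - 64) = (y - 4)*(y - 2)*(y - 1)*(y^2 - 8*y + 16) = (y - 4)^2*(y - 2)*(y - 1)*(y - 4)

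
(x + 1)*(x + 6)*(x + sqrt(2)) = x^3 + sqrt(2)*x^2 + 7*x^2 + 6*x + 7*sqrt(2)*x + 6*sqrt(2)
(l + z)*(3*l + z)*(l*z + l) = 3*l^3*z + 3*l^3 + 4*l^2*z^2 + 4*l^2*z + l*z^3 + l*z^2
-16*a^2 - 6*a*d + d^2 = (-8*a + d)*(2*a + d)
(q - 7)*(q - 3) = q^2 - 10*q + 21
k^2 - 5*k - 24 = (k - 8)*(k + 3)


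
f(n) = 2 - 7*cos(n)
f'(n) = 7*sin(n)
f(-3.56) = 8.40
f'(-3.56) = 2.84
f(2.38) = 7.07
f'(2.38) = 4.83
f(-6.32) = -5.00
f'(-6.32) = -0.26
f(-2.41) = 7.21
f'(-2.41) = -4.68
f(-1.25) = -0.21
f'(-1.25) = -6.64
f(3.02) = 8.95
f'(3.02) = 0.85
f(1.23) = -0.34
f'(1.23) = 6.60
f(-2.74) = 8.44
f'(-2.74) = -2.74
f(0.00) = -5.00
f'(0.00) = 0.00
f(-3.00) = 8.93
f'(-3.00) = -0.99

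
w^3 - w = w*(w - 1)*(w + 1)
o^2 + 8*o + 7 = (o + 1)*(o + 7)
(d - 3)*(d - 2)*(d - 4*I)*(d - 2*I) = d^4 - 5*d^3 - 6*I*d^3 - 2*d^2 + 30*I*d^2 + 40*d - 36*I*d - 48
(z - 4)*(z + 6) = z^2 + 2*z - 24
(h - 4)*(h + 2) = h^2 - 2*h - 8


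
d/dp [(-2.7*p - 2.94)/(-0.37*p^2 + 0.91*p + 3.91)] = (0.999*p^2 - 2.457*p - (0.74*p - 0.91)*(2.7*p + 2.94) - 10.557)/(-0.37*p^2 + 0.91*p + 3.91)^2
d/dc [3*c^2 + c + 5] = 6*c + 1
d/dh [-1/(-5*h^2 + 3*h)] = (3 - 10*h)/(h^2*(5*h - 3)^2)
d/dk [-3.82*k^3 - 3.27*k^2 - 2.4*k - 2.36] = -11.46*k^2 - 6.54*k - 2.4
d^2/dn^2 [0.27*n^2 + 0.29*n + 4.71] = 0.540000000000000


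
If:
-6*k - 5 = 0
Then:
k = -5/6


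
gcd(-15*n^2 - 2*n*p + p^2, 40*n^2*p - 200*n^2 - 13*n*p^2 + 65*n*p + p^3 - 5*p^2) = -5*n + p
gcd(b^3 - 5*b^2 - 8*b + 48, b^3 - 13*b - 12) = b^2 - b - 12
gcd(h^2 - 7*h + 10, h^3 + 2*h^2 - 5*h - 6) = h - 2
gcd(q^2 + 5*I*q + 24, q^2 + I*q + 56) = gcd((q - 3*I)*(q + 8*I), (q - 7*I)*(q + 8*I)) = q + 8*I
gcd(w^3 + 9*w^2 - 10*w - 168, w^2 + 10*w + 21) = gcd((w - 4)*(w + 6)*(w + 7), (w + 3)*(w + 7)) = w + 7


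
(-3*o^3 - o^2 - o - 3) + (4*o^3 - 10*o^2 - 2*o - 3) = o^3 - 11*o^2 - 3*o - 6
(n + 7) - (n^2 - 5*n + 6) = -n^2 + 6*n + 1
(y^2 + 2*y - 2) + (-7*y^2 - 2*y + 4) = 2 - 6*y^2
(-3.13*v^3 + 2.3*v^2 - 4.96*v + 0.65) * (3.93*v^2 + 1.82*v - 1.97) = -12.3009*v^5 + 3.3424*v^4 - 9.1407*v^3 - 11.0037*v^2 + 10.9542*v - 1.2805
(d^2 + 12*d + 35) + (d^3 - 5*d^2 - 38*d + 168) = d^3 - 4*d^2 - 26*d + 203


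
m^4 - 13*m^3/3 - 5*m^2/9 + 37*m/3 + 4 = (m - 3)^2*(m + 1/3)*(m + 4/3)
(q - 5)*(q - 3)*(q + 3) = q^3 - 5*q^2 - 9*q + 45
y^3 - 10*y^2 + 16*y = y*(y - 8)*(y - 2)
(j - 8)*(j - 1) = j^2 - 9*j + 8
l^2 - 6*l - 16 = (l - 8)*(l + 2)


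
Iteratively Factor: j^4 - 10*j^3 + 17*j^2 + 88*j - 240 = (j - 4)*(j^3 - 6*j^2 - 7*j + 60) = (j - 5)*(j - 4)*(j^2 - j - 12) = (j - 5)*(j - 4)*(j + 3)*(j - 4)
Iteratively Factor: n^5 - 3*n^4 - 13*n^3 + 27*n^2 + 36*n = (n)*(n^4 - 3*n^3 - 13*n^2 + 27*n + 36) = n*(n - 3)*(n^3 - 13*n - 12) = n*(n - 4)*(n - 3)*(n^2 + 4*n + 3) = n*(n - 4)*(n - 3)*(n + 3)*(n + 1)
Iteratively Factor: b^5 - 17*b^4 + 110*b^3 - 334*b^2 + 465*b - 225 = (b - 3)*(b^4 - 14*b^3 + 68*b^2 - 130*b + 75) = (b - 3)*(b - 1)*(b^3 - 13*b^2 + 55*b - 75) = (b - 5)*(b - 3)*(b - 1)*(b^2 - 8*b + 15) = (b - 5)^2*(b - 3)*(b - 1)*(b - 3)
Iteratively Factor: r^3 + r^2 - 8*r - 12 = (r + 2)*(r^2 - r - 6) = (r - 3)*(r + 2)*(r + 2)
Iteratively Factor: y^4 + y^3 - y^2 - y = (y + 1)*(y^3 - y) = (y + 1)^2*(y^2 - y) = (y - 1)*(y + 1)^2*(y)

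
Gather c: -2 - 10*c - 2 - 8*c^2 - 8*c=-8*c^2 - 18*c - 4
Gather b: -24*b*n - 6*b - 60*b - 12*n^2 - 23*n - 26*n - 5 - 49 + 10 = b*(-24*n - 66) - 12*n^2 - 49*n - 44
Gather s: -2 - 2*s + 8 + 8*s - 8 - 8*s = -2*s - 2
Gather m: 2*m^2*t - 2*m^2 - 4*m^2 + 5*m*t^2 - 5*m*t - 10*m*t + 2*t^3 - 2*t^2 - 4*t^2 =m^2*(2*t - 6) + m*(5*t^2 - 15*t) + 2*t^3 - 6*t^2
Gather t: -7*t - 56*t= -63*t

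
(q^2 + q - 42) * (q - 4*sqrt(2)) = q^3 - 4*sqrt(2)*q^2 + q^2 - 42*q - 4*sqrt(2)*q + 168*sqrt(2)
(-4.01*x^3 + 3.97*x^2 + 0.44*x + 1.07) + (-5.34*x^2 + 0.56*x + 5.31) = -4.01*x^3 - 1.37*x^2 + 1.0*x + 6.38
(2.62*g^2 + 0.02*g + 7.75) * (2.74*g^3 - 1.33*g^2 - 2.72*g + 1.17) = 7.1788*g^5 - 3.4298*g^4 + 14.082*g^3 - 7.2965*g^2 - 21.0566*g + 9.0675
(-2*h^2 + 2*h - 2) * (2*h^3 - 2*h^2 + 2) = -4*h^5 + 8*h^4 - 8*h^3 + 4*h - 4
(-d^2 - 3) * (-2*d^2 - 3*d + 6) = 2*d^4 + 3*d^3 + 9*d - 18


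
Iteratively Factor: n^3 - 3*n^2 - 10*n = (n + 2)*(n^2 - 5*n) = n*(n + 2)*(n - 5)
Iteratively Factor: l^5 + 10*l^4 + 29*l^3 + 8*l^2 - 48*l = (l + 4)*(l^4 + 6*l^3 + 5*l^2 - 12*l) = (l + 4)^2*(l^3 + 2*l^2 - 3*l) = l*(l + 4)^2*(l^2 + 2*l - 3) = l*(l - 1)*(l + 4)^2*(l + 3)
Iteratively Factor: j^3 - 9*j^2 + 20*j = (j - 4)*(j^2 - 5*j) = (j - 5)*(j - 4)*(j)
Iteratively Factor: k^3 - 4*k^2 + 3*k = (k)*(k^2 - 4*k + 3) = k*(k - 3)*(k - 1)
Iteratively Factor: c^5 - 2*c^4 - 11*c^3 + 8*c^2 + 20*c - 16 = (c - 4)*(c^4 + 2*c^3 - 3*c^2 - 4*c + 4) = (c - 4)*(c - 1)*(c^3 + 3*c^2 - 4) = (c - 4)*(c - 1)^2*(c^2 + 4*c + 4) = (c - 4)*(c - 1)^2*(c + 2)*(c + 2)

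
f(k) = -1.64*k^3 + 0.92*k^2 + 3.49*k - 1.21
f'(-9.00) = -411.59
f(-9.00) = 1237.46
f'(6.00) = -162.59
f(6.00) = -301.39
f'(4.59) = -91.72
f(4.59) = -124.40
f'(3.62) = -54.32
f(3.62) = -54.32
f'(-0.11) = 3.23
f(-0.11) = -1.58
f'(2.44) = -21.31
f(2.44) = -11.04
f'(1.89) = -10.61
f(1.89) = -2.40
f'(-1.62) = -12.40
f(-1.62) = 2.52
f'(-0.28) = 2.59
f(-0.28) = -2.08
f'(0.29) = 3.61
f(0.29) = -0.16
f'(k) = -4.92*k^2 + 1.84*k + 3.49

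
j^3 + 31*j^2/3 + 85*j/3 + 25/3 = (j + 1/3)*(j + 5)^2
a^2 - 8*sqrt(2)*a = a*(a - 8*sqrt(2))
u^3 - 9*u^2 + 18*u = u*(u - 6)*(u - 3)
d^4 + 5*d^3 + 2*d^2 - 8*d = d*(d - 1)*(d + 2)*(d + 4)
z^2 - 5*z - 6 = (z - 6)*(z + 1)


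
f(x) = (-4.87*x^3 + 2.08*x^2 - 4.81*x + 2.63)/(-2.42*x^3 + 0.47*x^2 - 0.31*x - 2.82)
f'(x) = (-14.61*x^2 + 4.16*x - 4.81)/(-2.42*x^3 + 0.47*x^2 - 0.31*x - 2.82) + (7.26*x^2 - 0.94*x + 0.31)*(-4.87*x^3 + 2.08*x^2 - 4.81*x + 2.63)/(-2.42*x^3 + 0.47*x^2 - 0.31*x - 2.82)^2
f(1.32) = 1.42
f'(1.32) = 1.03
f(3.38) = 1.94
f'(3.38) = 0.03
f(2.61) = 1.89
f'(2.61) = 0.09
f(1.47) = 1.55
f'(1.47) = 0.77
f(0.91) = 0.81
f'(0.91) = 1.91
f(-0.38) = -2.01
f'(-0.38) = 4.78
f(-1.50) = 4.51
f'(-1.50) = 5.45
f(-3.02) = 2.47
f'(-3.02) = 0.30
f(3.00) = 1.92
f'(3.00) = 0.05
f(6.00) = 1.97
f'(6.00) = 0.01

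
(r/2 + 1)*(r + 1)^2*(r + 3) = r^4/2 + 7*r^3/2 + 17*r^2/2 + 17*r/2 + 3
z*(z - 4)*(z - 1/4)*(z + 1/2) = z^4 - 15*z^3/4 - 9*z^2/8 + z/2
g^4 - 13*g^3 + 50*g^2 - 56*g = g*(g - 7)*(g - 4)*(g - 2)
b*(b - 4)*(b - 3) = b^3 - 7*b^2 + 12*b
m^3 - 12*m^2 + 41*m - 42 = (m - 7)*(m - 3)*(m - 2)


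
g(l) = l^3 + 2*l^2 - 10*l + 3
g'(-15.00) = 605.00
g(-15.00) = -2772.00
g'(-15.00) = 605.00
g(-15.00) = -2772.00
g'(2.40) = 16.88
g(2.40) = 4.34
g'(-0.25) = -10.81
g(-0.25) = 5.61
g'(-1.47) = -9.40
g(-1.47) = 18.85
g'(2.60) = 20.68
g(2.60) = 8.10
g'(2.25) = 14.19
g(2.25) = 2.02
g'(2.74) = 23.48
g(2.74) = 11.19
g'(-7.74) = 138.76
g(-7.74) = -263.47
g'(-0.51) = -11.26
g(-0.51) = 8.49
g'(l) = 3*l^2 + 4*l - 10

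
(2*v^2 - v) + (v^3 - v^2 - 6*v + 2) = v^3 + v^2 - 7*v + 2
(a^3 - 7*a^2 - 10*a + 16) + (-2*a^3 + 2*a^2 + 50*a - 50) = -a^3 - 5*a^2 + 40*a - 34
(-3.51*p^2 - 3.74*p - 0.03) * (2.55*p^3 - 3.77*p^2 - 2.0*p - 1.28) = -8.9505*p^5 + 3.6957*p^4 + 21.0433*p^3 + 12.0859*p^2 + 4.8472*p + 0.0384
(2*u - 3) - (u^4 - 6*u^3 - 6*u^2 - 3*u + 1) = -u^4 + 6*u^3 + 6*u^2 + 5*u - 4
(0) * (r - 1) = 0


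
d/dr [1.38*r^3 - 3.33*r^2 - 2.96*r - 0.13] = 4.14*r^2 - 6.66*r - 2.96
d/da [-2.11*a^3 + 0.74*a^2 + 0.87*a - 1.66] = -6.33*a^2 + 1.48*a + 0.87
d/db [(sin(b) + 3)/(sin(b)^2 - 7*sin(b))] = (-cos(b) - 6/tan(b) + 21*cos(b)/sin(b)^2)/(sin(b) - 7)^2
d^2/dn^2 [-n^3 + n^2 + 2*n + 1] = 2 - 6*n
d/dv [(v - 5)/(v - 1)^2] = (9 - v)/(v - 1)^3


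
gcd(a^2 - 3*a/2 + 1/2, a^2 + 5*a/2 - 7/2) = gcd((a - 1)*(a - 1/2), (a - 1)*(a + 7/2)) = a - 1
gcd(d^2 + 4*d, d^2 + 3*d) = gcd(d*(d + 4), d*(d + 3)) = d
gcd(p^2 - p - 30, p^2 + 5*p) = p + 5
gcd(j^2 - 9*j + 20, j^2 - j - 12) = j - 4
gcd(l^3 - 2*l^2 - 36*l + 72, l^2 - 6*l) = l - 6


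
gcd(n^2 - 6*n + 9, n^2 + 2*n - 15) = n - 3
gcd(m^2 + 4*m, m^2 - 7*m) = m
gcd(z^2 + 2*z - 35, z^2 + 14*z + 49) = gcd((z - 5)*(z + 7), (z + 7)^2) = z + 7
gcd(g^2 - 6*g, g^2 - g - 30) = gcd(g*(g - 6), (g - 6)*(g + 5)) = g - 6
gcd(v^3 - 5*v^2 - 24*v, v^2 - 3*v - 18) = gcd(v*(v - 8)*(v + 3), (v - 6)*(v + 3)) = v + 3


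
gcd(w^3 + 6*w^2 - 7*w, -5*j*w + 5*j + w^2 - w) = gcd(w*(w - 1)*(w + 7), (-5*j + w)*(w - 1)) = w - 1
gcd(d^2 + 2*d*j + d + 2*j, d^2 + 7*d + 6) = d + 1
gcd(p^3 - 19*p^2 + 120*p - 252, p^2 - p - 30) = p - 6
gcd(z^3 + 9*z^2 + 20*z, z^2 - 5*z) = z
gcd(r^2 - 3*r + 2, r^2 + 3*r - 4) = r - 1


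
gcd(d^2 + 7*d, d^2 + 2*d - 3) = 1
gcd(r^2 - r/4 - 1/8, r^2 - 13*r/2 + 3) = r - 1/2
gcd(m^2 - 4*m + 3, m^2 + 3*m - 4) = m - 1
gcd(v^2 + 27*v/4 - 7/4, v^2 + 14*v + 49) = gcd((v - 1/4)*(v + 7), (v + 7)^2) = v + 7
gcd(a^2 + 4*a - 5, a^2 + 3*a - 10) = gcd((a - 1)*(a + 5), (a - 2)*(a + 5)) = a + 5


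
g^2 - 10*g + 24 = (g - 6)*(g - 4)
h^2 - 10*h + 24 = (h - 6)*(h - 4)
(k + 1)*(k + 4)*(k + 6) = k^3 + 11*k^2 + 34*k + 24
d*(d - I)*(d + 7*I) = d^3 + 6*I*d^2 + 7*d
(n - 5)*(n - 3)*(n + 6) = n^3 - 2*n^2 - 33*n + 90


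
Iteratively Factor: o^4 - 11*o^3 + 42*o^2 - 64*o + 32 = (o - 4)*(o^3 - 7*o^2 + 14*o - 8) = (o - 4)*(o - 2)*(o^2 - 5*o + 4) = (o - 4)^2*(o - 2)*(o - 1)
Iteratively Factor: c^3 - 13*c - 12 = (c + 3)*(c^2 - 3*c - 4) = (c - 4)*(c + 3)*(c + 1)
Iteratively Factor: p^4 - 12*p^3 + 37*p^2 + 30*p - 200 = (p + 2)*(p^3 - 14*p^2 + 65*p - 100) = (p - 5)*(p + 2)*(p^2 - 9*p + 20) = (p - 5)^2*(p + 2)*(p - 4)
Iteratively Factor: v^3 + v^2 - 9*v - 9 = (v - 3)*(v^2 + 4*v + 3) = (v - 3)*(v + 1)*(v + 3)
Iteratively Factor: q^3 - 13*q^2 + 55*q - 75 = (q - 3)*(q^2 - 10*q + 25) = (q - 5)*(q - 3)*(q - 5)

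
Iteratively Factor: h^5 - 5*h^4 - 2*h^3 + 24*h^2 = (h - 4)*(h^4 - h^3 - 6*h^2) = h*(h - 4)*(h^3 - h^2 - 6*h) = h*(h - 4)*(h - 3)*(h^2 + 2*h) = h*(h - 4)*(h - 3)*(h + 2)*(h)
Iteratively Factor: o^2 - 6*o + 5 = (o - 5)*(o - 1)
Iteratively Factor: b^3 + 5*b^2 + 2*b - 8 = (b + 2)*(b^2 + 3*b - 4) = (b - 1)*(b + 2)*(b + 4)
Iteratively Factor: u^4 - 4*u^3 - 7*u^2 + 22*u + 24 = (u + 1)*(u^3 - 5*u^2 - 2*u + 24) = (u + 1)*(u + 2)*(u^2 - 7*u + 12) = (u - 3)*(u + 1)*(u + 2)*(u - 4)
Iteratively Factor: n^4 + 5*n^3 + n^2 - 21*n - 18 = (n + 1)*(n^3 + 4*n^2 - 3*n - 18) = (n + 1)*(n + 3)*(n^2 + n - 6) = (n + 1)*(n + 3)^2*(n - 2)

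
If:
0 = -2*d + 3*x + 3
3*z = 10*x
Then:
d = 9*z/20 + 3/2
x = 3*z/10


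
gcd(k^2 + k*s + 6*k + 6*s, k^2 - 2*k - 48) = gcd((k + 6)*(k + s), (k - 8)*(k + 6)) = k + 6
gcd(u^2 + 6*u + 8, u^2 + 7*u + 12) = u + 4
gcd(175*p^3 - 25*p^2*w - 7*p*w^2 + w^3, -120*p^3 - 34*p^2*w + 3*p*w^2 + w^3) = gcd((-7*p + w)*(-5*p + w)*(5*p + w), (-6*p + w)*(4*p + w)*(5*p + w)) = 5*p + w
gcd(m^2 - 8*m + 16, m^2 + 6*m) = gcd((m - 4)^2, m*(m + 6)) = 1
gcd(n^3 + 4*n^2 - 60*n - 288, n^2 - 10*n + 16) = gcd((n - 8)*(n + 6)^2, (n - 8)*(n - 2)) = n - 8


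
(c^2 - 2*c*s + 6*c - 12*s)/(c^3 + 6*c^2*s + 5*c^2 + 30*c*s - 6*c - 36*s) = (c - 2*s)/(c^2 + 6*c*s - c - 6*s)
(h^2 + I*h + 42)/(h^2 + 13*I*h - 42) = (h - 6*I)/(h + 6*I)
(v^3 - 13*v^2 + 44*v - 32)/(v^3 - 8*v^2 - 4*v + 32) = (v^2 - 5*v + 4)/(v^2 - 4)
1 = 1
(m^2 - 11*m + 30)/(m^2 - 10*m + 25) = (m - 6)/(m - 5)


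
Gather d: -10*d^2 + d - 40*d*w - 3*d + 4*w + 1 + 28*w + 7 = -10*d^2 + d*(-40*w - 2) + 32*w + 8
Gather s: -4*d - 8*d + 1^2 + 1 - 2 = -12*d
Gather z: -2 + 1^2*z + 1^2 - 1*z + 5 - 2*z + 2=6 - 2*z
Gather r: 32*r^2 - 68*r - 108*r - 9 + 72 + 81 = 32*r^2 - 176*r + 144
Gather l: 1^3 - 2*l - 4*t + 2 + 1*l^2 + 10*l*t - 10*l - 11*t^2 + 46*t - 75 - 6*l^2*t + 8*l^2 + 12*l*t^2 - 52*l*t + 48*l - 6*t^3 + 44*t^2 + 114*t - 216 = l^2*(9 - 6*t) + l*(12*t^2 - 42*t + 36) - 6*t^3 + 33*t^2 + 156*t - 288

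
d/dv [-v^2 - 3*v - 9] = -2*v - 3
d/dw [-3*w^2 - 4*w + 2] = -6*w - 4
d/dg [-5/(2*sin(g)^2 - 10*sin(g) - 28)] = 5*(2*sin(g) - 5)*cos(g)/(2*(sin(g) - 7)^2*(sin(g) + 2)^2)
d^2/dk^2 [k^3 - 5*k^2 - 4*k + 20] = 6*k - 10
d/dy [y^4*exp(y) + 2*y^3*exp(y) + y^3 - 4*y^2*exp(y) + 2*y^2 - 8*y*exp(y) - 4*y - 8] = y^4*exp(y) + 6*y^3*exp(y) + 2*y^2*exp(y) + 3*y^2 - 16*y*exp(y) + 4*y - 8*exp(y) - 4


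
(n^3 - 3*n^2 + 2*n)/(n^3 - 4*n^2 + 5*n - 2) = n/(n - 1)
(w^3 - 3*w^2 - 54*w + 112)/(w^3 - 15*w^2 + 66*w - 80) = (w + 7)/(w - 5)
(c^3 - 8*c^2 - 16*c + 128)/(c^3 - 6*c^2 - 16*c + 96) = (c - 8)/(c - 6)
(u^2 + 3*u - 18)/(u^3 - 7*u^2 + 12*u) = (u + 6)/(u*(u - 4))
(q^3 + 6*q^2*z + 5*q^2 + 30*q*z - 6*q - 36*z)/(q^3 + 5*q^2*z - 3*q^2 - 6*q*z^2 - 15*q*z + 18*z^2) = (-q^2 - 5*q + 6)/(-q^2 + q*z + 3*q - 3*z)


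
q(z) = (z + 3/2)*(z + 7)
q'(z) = 2*z + 17/2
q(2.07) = 32.38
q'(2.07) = 12.64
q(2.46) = 37.46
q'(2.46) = 13.42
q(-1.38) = 0.67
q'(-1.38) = 5.74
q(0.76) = 17.54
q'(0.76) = 10.02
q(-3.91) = -7.45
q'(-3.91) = 0.68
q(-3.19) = -6.44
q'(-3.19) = 2.12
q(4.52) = 69.35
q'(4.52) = 17.54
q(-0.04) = 10.16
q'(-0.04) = 8.42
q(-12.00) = 52.50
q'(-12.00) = -15.50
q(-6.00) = -4.50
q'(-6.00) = -3.50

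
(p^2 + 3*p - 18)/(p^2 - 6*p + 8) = (p^2 + 3*p - 18)/(p^2 - 6*p + 8)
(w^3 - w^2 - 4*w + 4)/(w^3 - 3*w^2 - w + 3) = (w^2 - 4)/(w^2 - 2*w - 3)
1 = 1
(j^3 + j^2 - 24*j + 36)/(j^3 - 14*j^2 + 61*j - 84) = (j^2 + 4*j - 12)/(j^2 - 11*j + 28)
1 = 1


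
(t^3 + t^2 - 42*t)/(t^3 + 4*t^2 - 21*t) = (t - 6)/(t - 3)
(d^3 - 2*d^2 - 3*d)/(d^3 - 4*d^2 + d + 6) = d/(d - 2)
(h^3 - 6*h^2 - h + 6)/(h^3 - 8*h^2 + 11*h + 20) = (h^2 - 7*h + 6)/(h^2 - 9*h + 20)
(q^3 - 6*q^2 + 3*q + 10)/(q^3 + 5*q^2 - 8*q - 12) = (q - 5)/(q + 6)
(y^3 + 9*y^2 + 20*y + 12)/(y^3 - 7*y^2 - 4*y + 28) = (y^2 + 7*y + 6)/(y^2 - 9*y + 14)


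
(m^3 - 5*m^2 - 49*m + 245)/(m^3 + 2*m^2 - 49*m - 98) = (m - 5)/(m + 2)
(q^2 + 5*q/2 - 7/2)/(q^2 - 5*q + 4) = (q + 7/2)/(q - 4)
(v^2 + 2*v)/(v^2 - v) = (v + 2)/(v - 1)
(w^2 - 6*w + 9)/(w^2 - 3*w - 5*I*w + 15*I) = (w - 3)/(w - 5*I)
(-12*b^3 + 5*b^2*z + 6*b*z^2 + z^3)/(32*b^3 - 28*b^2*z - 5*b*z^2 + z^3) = (3*b + z)/(-8*b + z)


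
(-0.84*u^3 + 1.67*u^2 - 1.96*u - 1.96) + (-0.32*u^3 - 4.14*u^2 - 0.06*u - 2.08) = -1.16*u^3 - 2.47*u^2 - 2.02*u - 4.04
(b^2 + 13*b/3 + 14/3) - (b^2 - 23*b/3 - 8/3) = 12*b + 22/3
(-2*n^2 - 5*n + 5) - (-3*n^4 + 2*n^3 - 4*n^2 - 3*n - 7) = 3*n^4 - 2*n^3 + 2*n^2 - 2*n + 12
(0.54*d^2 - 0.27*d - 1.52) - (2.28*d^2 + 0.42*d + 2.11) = -1.74*d^2 - 0.69*d - 3.63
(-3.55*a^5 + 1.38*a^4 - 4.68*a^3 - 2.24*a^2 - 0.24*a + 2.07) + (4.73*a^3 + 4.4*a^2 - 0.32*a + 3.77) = -3.55*a^5 + 1.38*a^4 + 0.0500000000000007*a^3 + 2.16*a^2 - 0.56*a + 5.84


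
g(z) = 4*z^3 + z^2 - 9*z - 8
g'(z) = 12*z^2 + 2*z - 9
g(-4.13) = -235.55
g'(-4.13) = 187.42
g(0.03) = -8.27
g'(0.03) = -8.93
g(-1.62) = -7.80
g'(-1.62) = 19.25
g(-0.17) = -6.46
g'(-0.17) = -8.99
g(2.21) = 20.17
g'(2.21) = 54.03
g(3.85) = 200.44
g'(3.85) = 176.57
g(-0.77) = -2.30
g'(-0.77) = -3.43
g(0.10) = -8.89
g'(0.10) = -8.68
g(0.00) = -8.00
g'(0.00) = -9.00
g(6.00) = 838.00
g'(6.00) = 435.00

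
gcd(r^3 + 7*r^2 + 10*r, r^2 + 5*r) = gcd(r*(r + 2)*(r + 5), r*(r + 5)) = r^2 + 5*r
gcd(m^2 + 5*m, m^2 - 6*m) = m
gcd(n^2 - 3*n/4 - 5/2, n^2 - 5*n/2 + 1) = n - 2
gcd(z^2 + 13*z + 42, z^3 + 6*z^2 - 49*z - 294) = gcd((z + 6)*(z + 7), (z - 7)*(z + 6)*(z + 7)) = z^2 + 13*z + 42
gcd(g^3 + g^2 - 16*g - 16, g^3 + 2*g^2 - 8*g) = g + 4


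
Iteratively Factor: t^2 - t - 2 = (t + 1)*(t - 2)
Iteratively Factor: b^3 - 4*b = (b - 2)*(b^2 + 2*b) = (b - 2)*(b + 2)*(b)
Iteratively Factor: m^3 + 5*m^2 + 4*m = (m)*(m^2 + 5*m + 4) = m*(m + 4)*(m + 1)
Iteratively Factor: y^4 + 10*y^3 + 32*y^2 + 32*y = (y + 2)*(y^3 + 8*y^2 + 16*y) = y*(y + 2)*(y^2 + 8*y + 16) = y*(y + 2)*(y + 4)*(y + 4)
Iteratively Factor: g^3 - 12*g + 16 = (g + 4)*(g^2 - 4*g + 4) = (g - 2)*(g + 4)*(g - 2)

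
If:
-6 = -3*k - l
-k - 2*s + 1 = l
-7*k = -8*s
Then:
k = 20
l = -54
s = 35/2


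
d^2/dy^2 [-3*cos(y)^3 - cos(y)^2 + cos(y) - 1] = 5*cos(y)/4 + 2*cos(2*y) + 27*cos(3*y)/4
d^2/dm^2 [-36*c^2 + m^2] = 2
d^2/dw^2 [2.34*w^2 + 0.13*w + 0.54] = 4.68000000000000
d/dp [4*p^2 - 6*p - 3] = 8*p - 6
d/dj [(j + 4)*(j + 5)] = 2*j + 9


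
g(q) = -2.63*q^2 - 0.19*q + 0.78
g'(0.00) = -0.19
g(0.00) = 0.78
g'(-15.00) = 78.71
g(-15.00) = -588.12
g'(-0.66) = 3.28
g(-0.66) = -0.24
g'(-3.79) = 19.75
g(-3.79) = -36.28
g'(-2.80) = 14.54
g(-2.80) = -19.31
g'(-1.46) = 7.49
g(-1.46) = -4.55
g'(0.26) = -1.56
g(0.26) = 0.55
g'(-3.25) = 16.90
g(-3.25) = -26.38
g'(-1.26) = 6.44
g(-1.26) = -3.16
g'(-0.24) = 1.07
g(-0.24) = 0.67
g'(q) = -5.26*q - 0.19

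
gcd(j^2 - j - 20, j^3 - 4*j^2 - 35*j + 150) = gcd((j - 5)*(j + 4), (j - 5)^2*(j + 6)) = j - 5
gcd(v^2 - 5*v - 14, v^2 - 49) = v - 7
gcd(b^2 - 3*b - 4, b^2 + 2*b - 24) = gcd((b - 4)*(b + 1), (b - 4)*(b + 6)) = b - 4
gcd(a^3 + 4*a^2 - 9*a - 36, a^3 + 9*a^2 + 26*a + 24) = a^2 + 7*a + 12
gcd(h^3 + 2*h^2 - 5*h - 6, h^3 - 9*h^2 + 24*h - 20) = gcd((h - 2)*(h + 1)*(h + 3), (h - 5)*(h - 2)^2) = h - 2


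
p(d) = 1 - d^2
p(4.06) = -15.48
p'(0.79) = -1.58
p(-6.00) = -35.00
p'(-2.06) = 4.12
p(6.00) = -35.00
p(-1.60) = -1.56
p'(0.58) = -1.16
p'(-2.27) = 4.54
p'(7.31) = -14.62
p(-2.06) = -3.24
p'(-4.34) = 8.68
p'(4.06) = -8.12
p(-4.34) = -17.84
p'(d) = -2*d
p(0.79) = 0.38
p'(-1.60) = 3.20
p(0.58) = 0.66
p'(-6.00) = 12.00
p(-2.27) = -4.15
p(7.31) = -52.44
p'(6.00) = -12.00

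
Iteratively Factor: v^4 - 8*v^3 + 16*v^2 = (v)*(v^3 - 8*v^2 + 16*v) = v*(v - 4)*(v^2 - 4*v) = v*(v - 4)^2*(v)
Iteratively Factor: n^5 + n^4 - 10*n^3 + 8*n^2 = (n)*(n^4 + n^3 - 10*n^2 + 8*n) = n^2*(n^3 + n^2 - 10*n + 8) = n^2*(n - 2)*(n^2 + 3*n - 4) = n^2*(n - 2)*(n - 1)*(n + 4)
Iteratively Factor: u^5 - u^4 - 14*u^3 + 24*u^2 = (u)*(u^4 - u^3 - 14*u^2 + 24*u) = u*(u - 3)*(u^3 + 2*u^2 - 8*u) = u^2*(u - 3)*(u^2 + 2*u - 8) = u^2*(u - 3)*(u - 2)*(u + 4)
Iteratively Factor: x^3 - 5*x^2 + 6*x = (x - 3)*(x^2 - 2*x) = x*(x - 3)*(x - 2)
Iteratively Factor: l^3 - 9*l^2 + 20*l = (l - 4)*(l^2 - 5*l) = (l - 5)*(l - 4)*(l)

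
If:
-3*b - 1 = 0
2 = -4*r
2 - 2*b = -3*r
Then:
No Solution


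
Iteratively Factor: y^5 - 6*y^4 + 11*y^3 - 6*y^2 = (y)*(y^4 - 6*y^3 + 11*y^2 - 6*y) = y*(y - 1)*(y^3 - 5*y^2 + 6*y) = y*(y - 3)*(y - 1)*(y^2 - 2*y) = y*(y - 3)*(y - 2)*(y - 1)*(y)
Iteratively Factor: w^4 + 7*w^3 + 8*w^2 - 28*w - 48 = (w - 2)*(w^3 + 9*w^2 + 26*w + 24) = (w - 2)*(w + 3)*(w^2 + 6*w + 8) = (w - 2)*(w + 2)*(w + 3)*(w + 4)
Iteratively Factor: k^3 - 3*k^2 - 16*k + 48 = (k - 4)*(k^2 + k - 12) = (k - 4)*(k - 3)*(k + 4)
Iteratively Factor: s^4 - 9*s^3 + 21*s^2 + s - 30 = (s - 3)*(s^3 - 6*s^2 + 3*s + 10) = (s - 3)*(s + 1)*(s^2 - 7*s + 10) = (s - 3)*(s - 2)*(s + 1)*(s - 5)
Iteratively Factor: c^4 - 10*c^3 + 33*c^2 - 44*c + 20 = (c - 2)*(c^3 - 8*c^2 + 17*c - 10) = (c - 2)*(c - 1)*(c^2 - 7*c + 10) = (c - 5)*(c - 2)*(c - 1)*(c - 2)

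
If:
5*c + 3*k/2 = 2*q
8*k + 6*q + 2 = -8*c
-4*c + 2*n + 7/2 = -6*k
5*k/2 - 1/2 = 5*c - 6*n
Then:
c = 71/296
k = -89/148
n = 79/148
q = 11/74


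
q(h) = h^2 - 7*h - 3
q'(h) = 2*h - 7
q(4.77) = -13.64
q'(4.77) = 2.54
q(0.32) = -5.14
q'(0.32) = -6.36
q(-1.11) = 6.00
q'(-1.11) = -9.22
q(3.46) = -15.25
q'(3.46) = -0.08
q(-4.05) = 41.75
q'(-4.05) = -15.10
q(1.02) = -9.10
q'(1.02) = -4.96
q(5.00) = -13.00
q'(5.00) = 3.00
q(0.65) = -7.13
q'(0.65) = -5.70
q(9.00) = 15.00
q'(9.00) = 11.00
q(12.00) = 57.00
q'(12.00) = 17.00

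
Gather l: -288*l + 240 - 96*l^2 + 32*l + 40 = -96*l^2 - 256*l + 280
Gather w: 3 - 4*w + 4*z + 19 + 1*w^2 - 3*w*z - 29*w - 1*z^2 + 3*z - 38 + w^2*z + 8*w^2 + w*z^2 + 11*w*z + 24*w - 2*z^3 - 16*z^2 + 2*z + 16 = w^2*(z + 9) + w*(z^2 + 8*z - 9) - 2*z^3 - 17*z^2 + 9*z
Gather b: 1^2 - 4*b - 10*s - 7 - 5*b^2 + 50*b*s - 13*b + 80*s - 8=-5*b^2 + b*(50*s - 17) + 70*s - 14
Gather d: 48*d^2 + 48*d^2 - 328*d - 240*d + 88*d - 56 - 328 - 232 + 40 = 96*d^2 - 480*d - 576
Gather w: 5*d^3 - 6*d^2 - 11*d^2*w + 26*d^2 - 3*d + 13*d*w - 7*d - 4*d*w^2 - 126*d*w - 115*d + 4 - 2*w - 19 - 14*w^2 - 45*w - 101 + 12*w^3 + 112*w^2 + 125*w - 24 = 5*d^3 + 20*d^2 - 125*d + 12*w^3 + w^2*(98 - 4*d) + w*(-11*d^2 - 113*d + 78) - 140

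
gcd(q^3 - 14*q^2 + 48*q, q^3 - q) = q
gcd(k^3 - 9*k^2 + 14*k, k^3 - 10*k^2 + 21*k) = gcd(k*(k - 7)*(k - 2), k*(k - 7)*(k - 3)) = k^2 - 7*k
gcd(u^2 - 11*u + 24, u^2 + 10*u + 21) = 1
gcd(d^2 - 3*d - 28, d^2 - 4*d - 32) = d + 4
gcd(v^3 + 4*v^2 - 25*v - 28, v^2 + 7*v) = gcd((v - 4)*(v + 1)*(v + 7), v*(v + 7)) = v + 7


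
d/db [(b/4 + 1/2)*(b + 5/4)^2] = 3*b^2/4 + 9*b/4 + 105/64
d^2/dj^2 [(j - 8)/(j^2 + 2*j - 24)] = 2*(3*(2 - j)*(j^2 + 2*j - 24) + 4*(j - 8)*(j + 1)^2)/(j^2 + 2*j - 24)^3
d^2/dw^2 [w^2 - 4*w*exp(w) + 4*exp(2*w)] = -4*w*exp(w) + 16*exp(2*w) - 8*exp(w) + 2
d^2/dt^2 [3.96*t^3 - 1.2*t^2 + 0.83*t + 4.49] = 23.76*t - 2.4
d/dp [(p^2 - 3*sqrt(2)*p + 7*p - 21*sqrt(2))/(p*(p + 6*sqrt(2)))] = (-7*p^2 + 9*sqrt(2)*p^2 + 42*sqrt(2)*p + 252)/(p^2*(p^2 + 12*sqrt(2)*p + 72))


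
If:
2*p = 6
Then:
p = 3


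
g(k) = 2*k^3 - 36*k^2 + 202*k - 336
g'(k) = 6*k^2 - 72*k + 202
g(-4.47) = -2136.88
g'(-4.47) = 643.73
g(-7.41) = -4623.25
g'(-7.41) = 1064.97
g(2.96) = -1.63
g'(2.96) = 41.45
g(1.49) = -108.33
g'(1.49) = 108.04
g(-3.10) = -1367.74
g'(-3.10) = 482.86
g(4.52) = 26.24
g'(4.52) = -0.86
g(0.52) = -240.41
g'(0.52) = 166.18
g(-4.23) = -1985.98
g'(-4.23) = 613.92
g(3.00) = 0.00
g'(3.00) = 40.00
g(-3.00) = -1320.00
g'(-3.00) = 472.00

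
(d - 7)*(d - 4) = d^2 - 11*d + 28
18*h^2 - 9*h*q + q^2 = (-6*h + q)*(-3*h + q)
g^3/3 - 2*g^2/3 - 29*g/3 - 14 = (g/3 + 1)*(g - 7)*(g + 2)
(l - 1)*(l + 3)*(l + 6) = l^3 + 8*l^2 + 9*l - 18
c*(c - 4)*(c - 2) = c^3 - 6*c^2 + 8*c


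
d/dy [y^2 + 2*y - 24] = 2*y + 2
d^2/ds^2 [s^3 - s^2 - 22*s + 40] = 6*s - 2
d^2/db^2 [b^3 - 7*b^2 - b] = 6*b - 14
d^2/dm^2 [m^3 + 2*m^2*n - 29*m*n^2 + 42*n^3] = 6*m + 4*n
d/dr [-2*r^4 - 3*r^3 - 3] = r^2*(-8*r - 9)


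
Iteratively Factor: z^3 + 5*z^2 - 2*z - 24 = (z + 3)*(z^2 + 2*z - 8) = (z - 2)*(z + 3)*(z + 4)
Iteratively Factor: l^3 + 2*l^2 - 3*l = (l + 3)*(l^2 - l) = (l - 1)*(l + 3)*(l)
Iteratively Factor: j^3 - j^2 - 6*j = (j - 3)*(j^2 + 2*j) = j*(j - 3)*(j + 2)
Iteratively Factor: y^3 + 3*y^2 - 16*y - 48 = (y + 3)*(y^2 - 16) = (y - 4)*(y + 3)*(y + 4)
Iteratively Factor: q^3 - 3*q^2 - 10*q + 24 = (q + 3)*(q^2 - 6*q + 8) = (q - 2)*(q + 3)*(q - 4)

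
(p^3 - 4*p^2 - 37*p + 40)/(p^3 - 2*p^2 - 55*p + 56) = (p + 5)/(p + 7)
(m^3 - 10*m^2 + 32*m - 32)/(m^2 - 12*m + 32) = (m^2 - 6*m + 8)/(m - 8)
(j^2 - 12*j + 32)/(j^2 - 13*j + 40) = (j - 4)/(j - 5)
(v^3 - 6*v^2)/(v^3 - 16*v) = v*(v - 6)/(v^2 - 16)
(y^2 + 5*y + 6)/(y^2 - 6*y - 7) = (y^2 + 5*y + 6)/(y^2 - 6*y - 7)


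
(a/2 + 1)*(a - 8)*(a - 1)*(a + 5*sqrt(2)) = a^4/2 - 7*a^3/2 + 5*sqrt(2)*a^3/2 - 35*sqrt(2)*a^2/2 - 5*a^2 - 25*sqrt(2)*a + 8*a + 40*sqrt(2)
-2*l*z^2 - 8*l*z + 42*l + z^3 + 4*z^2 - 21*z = (-2*l + z)*(z - 3)*(z + 7)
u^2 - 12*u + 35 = (u - 7)*(u - 5)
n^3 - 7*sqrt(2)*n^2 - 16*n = n*(n - 8*sqrt(2))*(n + sqrt(2))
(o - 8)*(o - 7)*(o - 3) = o^3 - 18*o^2 + 101*o - 168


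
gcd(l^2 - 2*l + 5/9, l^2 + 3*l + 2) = 1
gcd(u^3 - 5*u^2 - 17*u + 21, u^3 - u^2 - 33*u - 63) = u^2 - 4*u - 21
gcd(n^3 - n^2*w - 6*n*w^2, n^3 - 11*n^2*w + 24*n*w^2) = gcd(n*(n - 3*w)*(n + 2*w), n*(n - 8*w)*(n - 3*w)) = -n^2 + 3*n*w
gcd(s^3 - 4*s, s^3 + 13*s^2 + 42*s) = s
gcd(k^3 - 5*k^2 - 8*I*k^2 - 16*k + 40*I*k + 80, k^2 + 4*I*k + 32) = k - 4*I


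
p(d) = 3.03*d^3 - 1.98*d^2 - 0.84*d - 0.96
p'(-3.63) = 133.31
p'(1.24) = 8.23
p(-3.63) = -168.93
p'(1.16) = 6.80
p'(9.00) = 699.81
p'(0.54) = -0.33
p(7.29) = 1061.58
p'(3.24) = 81.75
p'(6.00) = 302.64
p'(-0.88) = 9.68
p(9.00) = 2039.97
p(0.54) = -1.51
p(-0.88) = -3.82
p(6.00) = 577.20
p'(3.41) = 91.36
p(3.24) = 78.59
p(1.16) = 0.13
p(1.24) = 0.73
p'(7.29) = 453.37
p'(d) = 9.09*d^2 - 3.96*d - 0.84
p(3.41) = 93.30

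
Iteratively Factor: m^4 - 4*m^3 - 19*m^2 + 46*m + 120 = (m + 3)*(m^3 - 7*m^2 + 2*m + 40) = (m - 5)*(m + 3)*(m^2 - 2*m - 8) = (m - 5)*(m + 2)*(m + 3)*(m - 4)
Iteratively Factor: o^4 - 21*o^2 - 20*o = (o + 1)*(o^3 - o^2 - 20*o) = (o + 1)*(o + 4)*(o^2 - 5*o) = o*(o + 1)*(o + 4)*(o - 5)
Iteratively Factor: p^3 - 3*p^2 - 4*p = (p - 4)*(p^2 + p) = p*(p - 4)*(p + 1)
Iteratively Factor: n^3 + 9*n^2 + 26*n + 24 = (n + 3)*(n^2 + 6*n + 8) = (n + 2)*(n + 3)*(n + 4)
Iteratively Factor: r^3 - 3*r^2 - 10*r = (r - 5)*(r^2 + 2*r) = r*(r - 5)*(r + 2)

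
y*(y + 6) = y^2 + 6*y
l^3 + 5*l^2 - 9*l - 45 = (l - 3)*(l + 3)*(l + 5)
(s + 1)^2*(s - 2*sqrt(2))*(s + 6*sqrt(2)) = s^4 + 2*s^3 + 4*sqrt(2)*s^3 - 23*s^2 + 8*sqrt(2)*s^2 - 48*s + 4*sqrt(2)*s - 24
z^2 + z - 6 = (z - 2)*(z + 3)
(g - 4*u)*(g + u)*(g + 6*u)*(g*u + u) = g^4*u + 3*g^3*u^2 + g^3*u - 22*g^2*u^3 + 3*g^2*u^2 - 24*g*u^4 - 22*g*u^3 - 24*u^4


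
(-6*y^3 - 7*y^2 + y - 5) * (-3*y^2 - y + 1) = 18*y^5 + 27*y^4 - 2*y^3 + 7*y^2 + 6*y - 5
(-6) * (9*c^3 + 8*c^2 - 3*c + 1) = -54*c^3 - 48*c^2 + 18*c - 6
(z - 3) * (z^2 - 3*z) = z^3 - 6*z^2 + 9*z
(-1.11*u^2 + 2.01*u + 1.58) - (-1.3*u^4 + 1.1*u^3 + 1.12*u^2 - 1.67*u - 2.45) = 1.3*u^4 - 1.1*u^3 - 2.23*u^2 + 3.68*u + 4.03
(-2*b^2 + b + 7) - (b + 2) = 5 - 2*b^2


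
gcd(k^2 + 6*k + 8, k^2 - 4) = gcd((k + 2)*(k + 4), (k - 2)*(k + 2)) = k + 2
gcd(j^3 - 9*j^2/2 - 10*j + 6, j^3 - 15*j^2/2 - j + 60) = j - 6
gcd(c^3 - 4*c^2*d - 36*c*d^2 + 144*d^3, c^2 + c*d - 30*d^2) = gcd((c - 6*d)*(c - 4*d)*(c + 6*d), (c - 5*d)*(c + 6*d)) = c + 6*d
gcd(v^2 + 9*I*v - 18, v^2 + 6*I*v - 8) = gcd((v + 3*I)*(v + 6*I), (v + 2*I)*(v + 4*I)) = 1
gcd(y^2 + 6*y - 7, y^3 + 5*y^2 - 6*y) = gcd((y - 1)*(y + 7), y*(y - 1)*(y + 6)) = y - 1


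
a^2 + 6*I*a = a*(a + 6*I)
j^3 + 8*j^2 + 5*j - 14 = (j - 1)*(j + 2)*(j + 7)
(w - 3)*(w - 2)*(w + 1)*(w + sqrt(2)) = w^4 - 4*w^3 + sqrt(2)*w^3 - 4*sqrt(2)*w^2 + w^2 + sqrt(2)*w + 6*w + 6*sqrt(2)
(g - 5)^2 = g^2 - 10*g + 25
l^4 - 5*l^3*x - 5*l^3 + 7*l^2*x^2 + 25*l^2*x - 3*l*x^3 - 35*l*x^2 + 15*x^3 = (l - 5)*(l - 3*x)*(l - x)^2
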